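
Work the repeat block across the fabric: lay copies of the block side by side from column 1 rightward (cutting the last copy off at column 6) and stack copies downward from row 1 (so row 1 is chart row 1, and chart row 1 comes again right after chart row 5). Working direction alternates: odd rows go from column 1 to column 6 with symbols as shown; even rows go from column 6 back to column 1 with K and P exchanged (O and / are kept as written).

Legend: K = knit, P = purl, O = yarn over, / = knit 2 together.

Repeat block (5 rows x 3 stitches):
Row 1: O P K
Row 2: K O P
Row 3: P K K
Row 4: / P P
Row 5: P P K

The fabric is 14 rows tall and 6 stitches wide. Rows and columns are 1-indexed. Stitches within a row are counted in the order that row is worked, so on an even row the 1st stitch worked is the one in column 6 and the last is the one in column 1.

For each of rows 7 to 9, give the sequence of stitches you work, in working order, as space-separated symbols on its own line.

Row 7: chart row 2, RS - tile across columns 1-6 and work as-is.
Row 8: chart row 3, WS - tiled (columns 1-6): P K K P K K; work from column 6 back to 1 with K<->P swapped.
Row 9: chart row 4, RS - tile across columns 1-6 and work as-is.

Result:
K O P K O P
P P K P P K
/ P P / P P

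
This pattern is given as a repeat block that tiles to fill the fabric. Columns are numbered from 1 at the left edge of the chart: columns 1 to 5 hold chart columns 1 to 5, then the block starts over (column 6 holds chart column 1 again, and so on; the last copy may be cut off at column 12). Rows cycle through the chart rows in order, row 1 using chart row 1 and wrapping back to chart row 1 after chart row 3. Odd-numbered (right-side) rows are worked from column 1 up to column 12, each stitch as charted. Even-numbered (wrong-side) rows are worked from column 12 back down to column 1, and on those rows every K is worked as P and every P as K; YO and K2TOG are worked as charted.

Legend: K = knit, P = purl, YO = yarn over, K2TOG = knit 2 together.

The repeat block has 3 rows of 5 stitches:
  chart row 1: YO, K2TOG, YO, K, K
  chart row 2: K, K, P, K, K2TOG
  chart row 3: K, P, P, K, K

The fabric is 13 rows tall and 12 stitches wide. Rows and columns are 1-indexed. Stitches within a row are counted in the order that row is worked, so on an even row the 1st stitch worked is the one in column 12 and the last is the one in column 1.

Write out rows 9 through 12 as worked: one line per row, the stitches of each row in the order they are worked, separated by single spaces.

== ROWS AS WORKED ==
K P P K K K P P K K K P
K2TOG YO P P YO K2TOG YO P P YO K2TOG YO
K K P K K2TOG K K P K K2TOG K K
K P P P K K P P P K K P

Derivation:
Row 9: chart row 3, RS - tile across columns 1-12 and work as-is.
Row 10: chart row 1, WS - tiled (columns 1-12): YO K2TOG YO K K YO K2TOG YO K K YO K2TOG; work from column 12 back to 1 with K<->P swapped.
Row 11: chart row 2, RS - tile across columns 1-12 and work as-is.
Row 12: chart row 3, WS - tiled (columns 1-12): K P P K K K P P K K K P; work from column 12 back to 1 with K<->P swapped.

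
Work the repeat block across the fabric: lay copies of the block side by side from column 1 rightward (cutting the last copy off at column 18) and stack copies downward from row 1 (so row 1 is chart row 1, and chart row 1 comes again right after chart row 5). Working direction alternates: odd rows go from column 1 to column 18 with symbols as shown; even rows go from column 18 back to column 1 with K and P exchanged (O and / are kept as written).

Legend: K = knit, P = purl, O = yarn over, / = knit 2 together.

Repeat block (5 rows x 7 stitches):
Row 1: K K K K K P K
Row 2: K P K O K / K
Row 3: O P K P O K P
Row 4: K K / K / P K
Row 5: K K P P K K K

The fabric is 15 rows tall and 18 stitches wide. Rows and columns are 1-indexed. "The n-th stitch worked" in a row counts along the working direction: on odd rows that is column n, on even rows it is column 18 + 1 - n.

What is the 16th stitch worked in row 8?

Row 8: (8-1) mod 5 = 2, so use chart row 3. Even row -> WS.
Chart row 3 tiled across columns 1-18: O P K P O K P O P K P O K P O P K P
WS: work from column 18 back to column 1 (reverse the tiled row), swapping K<->P (O and / unchanged).
Row 8 as worked: K P K O K P O K P K O K P O K P K O
Counting 16 along the worked row gives P.

== STITCH ==
P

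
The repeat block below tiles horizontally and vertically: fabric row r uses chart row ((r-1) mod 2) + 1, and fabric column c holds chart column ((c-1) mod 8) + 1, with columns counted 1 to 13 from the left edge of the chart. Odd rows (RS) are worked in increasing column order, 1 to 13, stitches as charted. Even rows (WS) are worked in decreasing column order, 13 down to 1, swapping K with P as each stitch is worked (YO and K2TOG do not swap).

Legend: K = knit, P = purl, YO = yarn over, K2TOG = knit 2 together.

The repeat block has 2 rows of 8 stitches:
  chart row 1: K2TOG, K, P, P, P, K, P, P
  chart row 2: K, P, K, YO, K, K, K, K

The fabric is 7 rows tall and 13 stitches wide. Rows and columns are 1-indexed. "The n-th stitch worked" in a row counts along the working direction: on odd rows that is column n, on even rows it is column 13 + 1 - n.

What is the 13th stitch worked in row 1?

Result:
P

Derivation:
Row 1 uses chart row ((1-1) mod 2)+1 = 1. Row 1 is odd, so RS.
Chart row 1 tiled across columns 1-13: K2TOG K P P P K P P K2TOG K P P P
Right side: take the tiled row as-is (worked left to right from column 1).
Stitch 13 in working order -> P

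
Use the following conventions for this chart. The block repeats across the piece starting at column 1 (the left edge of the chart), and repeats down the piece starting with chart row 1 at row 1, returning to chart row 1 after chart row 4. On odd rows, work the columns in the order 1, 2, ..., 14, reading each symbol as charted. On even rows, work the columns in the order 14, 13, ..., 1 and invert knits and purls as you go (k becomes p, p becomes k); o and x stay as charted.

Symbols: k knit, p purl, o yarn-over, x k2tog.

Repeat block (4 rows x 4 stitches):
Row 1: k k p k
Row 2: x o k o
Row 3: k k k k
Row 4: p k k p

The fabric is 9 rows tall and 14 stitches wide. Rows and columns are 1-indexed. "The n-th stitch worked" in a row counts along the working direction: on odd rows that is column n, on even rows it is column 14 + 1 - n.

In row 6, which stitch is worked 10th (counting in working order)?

== STITCH ==
x

Derivation:
Row 6: (6-1) mod 4 = 1, so use chart row 2. Even row -> WS.
Chart row 2 tiled across columns 1-14: x o k o x o k o x o k o x o
WS row: flip the tiled sequence (start at column 14) and apply k<->p; o and x stay.
Row 6 as worked: o x o p o x o p o x o p o x
Counting 10 along the worked row gives x.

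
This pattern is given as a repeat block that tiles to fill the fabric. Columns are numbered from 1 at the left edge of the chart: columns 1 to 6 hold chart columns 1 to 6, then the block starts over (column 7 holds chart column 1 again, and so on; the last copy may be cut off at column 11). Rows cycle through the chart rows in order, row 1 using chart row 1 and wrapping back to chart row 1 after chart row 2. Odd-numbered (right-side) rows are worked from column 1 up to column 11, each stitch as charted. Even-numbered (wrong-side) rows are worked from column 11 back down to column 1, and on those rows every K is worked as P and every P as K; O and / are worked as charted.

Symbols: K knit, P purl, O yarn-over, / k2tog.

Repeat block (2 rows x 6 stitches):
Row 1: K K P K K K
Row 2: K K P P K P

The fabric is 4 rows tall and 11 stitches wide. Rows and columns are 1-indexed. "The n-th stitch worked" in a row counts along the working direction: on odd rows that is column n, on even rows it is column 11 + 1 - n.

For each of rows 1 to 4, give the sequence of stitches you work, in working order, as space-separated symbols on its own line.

Row 1: chart row 1, RS - tile across columns 1-11 and work as-is.
Row 2: chart row 2, WS - tiled (columns 1-11): K K P P K P K K P P K; work from column 11 back to 1 with K<->P swapped.
Row 3: chart row 1, RS - tile across columns 1-11 and work as-is.
Row 4: chart row 2, WS - tiled (columns 1-11): K K P P K P K K P P K; work from column 11 back to 1 with K<->P swapped.

== ROWS AS WORKED ==
K K P K K K K K P K K
P K K P P K P K K P P
K K P K K K K K P K K
P K K P P K P K K P P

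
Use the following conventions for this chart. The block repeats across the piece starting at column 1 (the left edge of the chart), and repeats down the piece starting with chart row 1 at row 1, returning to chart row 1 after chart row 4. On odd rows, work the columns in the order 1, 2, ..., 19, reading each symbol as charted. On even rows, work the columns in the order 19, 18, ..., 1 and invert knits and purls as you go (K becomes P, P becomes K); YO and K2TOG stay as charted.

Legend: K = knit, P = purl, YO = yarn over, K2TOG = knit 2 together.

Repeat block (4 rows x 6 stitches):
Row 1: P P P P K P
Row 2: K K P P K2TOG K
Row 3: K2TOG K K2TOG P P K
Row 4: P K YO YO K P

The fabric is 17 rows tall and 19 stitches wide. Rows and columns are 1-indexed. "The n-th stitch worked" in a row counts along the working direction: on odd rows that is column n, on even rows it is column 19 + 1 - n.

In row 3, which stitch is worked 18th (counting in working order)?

Row 3: (3-1) mod 4 = 2, so use chart row 3. Odd row -> RS.
Chart row 3 tiled across columns 1-19: K2TOG K K2TOG P P K K2TOG K K2TOG P P K K2TOG K K2TOG P P K K2TOG
Right side: take the tiled row as-is (worked left to right from column 1).
Counting 18 along the worked row gives K.

Stitch:
K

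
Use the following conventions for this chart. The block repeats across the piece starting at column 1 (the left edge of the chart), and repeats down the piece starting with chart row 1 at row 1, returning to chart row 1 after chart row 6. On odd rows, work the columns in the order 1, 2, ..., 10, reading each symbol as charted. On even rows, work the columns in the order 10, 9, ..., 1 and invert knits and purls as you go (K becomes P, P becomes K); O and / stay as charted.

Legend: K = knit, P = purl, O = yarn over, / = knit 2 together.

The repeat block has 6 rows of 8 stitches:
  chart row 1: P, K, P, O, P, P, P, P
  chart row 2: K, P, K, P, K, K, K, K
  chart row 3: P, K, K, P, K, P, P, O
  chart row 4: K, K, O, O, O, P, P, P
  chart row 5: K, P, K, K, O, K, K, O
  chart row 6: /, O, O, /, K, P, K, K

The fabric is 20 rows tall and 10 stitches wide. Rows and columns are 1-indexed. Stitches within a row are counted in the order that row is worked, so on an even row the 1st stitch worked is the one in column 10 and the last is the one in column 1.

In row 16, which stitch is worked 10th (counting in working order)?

For row 16: chart row = ((16-1) mod 6) + 1 = 4; this is a WS (even) row.
Chart row 4 tiled across columns 1-10: K K O O O P P P K K
WS row: flip the tiled sequence (start at column 10) and apply K<->P; O and / stay.
Row 16 as worked: P P K K K O O O P P
Counting 10 along the worked row gives P.

Result:
P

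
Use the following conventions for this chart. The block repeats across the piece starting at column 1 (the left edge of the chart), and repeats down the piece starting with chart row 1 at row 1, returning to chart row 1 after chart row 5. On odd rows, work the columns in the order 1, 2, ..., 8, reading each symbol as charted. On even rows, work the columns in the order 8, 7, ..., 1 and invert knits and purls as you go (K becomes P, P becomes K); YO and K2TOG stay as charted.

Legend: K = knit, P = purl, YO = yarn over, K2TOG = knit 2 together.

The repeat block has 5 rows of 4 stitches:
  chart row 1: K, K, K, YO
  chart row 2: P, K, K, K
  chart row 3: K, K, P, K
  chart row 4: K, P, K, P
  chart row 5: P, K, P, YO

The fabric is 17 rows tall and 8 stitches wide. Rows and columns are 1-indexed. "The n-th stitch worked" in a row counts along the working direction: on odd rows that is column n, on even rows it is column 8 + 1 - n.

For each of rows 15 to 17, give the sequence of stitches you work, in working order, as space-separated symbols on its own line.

Row 15: chart row 5, RS - tile across columns 1-8 and work as-is.
Row 16: chart row 1, WS - tiled (columns 1-8): K K K YO K K K YO; work from column 8 back to 1 with K<->P swapped.
Row 17: chart row 2, RS - tile across columns 1-8 and work as-is.

Result:
P K P YO P K P YO
YO P P P YO P P P
P K K K P K K K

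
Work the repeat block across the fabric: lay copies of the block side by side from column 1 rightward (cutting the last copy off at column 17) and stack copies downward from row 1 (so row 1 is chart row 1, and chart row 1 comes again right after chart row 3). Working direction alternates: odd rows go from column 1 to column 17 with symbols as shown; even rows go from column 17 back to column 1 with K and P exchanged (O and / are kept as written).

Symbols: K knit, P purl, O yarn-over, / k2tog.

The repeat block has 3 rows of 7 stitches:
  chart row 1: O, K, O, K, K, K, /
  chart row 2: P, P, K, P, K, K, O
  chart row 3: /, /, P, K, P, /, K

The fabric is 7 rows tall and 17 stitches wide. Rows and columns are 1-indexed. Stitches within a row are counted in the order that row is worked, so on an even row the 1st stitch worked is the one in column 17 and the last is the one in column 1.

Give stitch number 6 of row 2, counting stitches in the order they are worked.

For row 2: chart row = ((2-1) mod 3) + 1 = 2; this is a WS (even) row.
Chart row 2 tiled across columns 1-17: P P K P K K O P P K P K K O P P K
WS row: flip the tiled sequence (start at column 17) and apply K<->P; O and / stay.
Row 2 as worked: P K K O P P K P K K O P P K P K K
The 6th stitch worked is P.

== STITCH ==
P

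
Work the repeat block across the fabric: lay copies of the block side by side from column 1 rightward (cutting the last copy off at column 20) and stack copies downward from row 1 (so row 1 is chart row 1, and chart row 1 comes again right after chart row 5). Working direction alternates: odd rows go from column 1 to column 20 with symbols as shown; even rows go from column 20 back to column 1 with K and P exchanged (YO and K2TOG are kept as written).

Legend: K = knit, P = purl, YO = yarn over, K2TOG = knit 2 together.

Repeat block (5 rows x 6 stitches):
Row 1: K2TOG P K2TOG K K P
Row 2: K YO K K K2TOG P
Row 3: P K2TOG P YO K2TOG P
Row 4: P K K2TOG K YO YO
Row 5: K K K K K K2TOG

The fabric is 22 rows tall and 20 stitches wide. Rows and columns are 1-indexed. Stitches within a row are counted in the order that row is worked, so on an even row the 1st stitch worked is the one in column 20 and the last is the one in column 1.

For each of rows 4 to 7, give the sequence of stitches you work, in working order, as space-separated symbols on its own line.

Row 4: chart row 4, WS - tiled (columns 1-20): P K K2TOG K YO YO P K K2TOG K YO YO P K K2TOG K YO YO P K; work from column 20 back to 1 with K<->P swapped.
Row 5: chart row 5, RS - tile across columns 1-20 and work as-is.
Row 6: chart row 1, WS - tiled (columns 1-20): K2TOG P K2TOG K K P K2TOG P K2TOG K K P K2TOG P K2TOG K K P K2TOG P; work from column 20 back to 1 with K<->P swapped.
Row 7: chart row 2, RS - tile across columns 1-20 and work as-is.

Rows as worked:
P K YO YO P K2TOG P K YO YO P K2TOG P K YO YO P K2TOG P K
K K K K K K2TOG K K K K K K2TOG K K K K K K2TOG K K
K K2TOG K P P K2TOG K K2TOG K P P K2TOG K K2TOG K P P K2TOG K K2TOG
K YO K K K2TOG P K YO K K K2TOG P K YO K K K2TOG P K YO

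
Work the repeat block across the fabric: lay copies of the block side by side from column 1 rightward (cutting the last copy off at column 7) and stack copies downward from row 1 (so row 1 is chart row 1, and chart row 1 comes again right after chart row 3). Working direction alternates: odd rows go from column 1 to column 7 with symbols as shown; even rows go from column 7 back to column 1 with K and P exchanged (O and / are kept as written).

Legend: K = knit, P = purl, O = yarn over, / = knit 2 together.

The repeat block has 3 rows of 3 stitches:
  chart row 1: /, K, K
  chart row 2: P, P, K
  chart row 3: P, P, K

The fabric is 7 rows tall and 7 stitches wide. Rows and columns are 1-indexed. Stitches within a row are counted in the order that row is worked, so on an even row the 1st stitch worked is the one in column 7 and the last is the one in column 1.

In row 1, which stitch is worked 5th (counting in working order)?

== STITCH ==
K

Derivation:
For row 1: chart row = ((1-1) mod 3) + 1 = 1; this is a RS (odd) row.
Chart row 1 tiled across columns 1-7: / K K / K K /
Right side: take the tiled row as-is (worked left to right from column 1).
The 5th stitch worked is K.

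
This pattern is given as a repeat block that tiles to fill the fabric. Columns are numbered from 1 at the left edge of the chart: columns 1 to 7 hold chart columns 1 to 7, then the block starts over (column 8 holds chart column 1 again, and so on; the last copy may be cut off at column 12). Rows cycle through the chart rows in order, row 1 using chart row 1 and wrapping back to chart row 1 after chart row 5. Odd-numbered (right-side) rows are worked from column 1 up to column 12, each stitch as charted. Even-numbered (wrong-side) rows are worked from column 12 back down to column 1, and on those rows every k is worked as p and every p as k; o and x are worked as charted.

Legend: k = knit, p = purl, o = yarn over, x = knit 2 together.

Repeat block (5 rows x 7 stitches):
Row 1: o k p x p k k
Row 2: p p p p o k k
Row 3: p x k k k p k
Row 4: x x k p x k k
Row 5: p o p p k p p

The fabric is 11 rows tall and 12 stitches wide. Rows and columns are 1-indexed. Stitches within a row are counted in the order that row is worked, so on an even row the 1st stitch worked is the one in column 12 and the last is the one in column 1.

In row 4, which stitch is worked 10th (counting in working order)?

Result:
p

Derivation:
Row 4 uses chart row ((4-1) mod 5)+1 = 4. Row 4 is even, so WS.
Chart row 4 tiled across columns 1-12: x x k p x k k x x k p x
WS: work from column 12 back to column 1 (reverse the tiled row), swapping k<->p (o and x unchanged).
Row 4 as worked: x k p x x p p x k p x x
The 10th stitch worked is p.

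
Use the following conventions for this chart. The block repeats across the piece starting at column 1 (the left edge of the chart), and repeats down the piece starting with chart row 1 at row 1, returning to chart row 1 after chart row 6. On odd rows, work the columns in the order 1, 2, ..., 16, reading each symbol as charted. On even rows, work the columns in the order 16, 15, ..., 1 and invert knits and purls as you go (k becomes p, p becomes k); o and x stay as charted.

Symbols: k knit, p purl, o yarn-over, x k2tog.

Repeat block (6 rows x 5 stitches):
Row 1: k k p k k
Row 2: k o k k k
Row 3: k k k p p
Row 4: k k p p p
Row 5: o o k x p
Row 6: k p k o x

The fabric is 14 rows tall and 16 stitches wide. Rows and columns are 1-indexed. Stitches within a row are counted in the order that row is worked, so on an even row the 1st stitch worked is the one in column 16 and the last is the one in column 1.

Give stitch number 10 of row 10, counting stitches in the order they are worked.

Row 10: (10-1) mod 6 = 3, so use chart row 4. Even row -> WS.
Chart row 4 tiled across columns 1-16: k k p p p k k p p p k k p p p k
WS row: flip the tiled sequence (start at column 16) and apply k<->p; o and x stay.
Row 10 as worked: p k k k p p k k k p p k k k p p
The 10th stitch worked is p.

Result:
p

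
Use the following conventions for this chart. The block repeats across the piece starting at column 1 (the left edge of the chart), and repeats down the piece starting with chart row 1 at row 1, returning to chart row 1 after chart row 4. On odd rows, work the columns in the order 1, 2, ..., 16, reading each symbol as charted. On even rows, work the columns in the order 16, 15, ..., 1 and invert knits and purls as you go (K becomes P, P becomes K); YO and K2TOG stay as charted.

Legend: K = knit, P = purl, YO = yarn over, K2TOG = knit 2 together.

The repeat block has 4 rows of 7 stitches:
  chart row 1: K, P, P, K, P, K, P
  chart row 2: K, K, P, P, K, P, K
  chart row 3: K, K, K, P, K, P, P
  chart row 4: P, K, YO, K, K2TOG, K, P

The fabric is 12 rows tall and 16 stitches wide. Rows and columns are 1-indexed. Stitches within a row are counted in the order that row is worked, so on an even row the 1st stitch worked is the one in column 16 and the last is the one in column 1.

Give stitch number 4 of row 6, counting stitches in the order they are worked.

Row 6: (6-1) mod 4 = 1, so use chart row 2. Even row -> WS.
Chart row 2 tiled across columns 1-16: K K P P K P K K K P P K P K K K
WS: work from column 16 back to column 1 (reverse the tiled row), swapping K<->P (YO and K2TOG unchanged).
Row 6 as worked: P P P K P K K P P P K P K K P P
The 4th stitch worked is K.

== STITCH ==
K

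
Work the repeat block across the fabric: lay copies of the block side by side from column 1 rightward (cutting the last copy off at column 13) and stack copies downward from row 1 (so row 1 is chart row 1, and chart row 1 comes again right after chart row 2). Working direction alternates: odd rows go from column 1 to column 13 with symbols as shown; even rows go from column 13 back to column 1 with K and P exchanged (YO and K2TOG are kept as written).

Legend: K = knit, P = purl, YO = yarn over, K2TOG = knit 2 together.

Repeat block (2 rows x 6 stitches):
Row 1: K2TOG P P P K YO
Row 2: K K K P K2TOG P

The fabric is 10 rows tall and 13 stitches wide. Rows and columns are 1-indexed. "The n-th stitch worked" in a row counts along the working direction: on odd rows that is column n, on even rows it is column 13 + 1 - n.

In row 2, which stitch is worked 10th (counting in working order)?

Row 2 uses chart row ((2-1) mod 2)+1 = 2. Row 2 is even, so WS.
Chart row 2 tiled across columns 1-13: K K K P K2TOG P K K K P K2TOG P K
Wrong side: read the tiled row from column 13 down to 1 and exchange K with P (leave YO, K2TOG).
Row 2 as worked: P K K2TOG K P P P K K2TOG K P P P
Stitch 10 in working order -> K

Stitch:
K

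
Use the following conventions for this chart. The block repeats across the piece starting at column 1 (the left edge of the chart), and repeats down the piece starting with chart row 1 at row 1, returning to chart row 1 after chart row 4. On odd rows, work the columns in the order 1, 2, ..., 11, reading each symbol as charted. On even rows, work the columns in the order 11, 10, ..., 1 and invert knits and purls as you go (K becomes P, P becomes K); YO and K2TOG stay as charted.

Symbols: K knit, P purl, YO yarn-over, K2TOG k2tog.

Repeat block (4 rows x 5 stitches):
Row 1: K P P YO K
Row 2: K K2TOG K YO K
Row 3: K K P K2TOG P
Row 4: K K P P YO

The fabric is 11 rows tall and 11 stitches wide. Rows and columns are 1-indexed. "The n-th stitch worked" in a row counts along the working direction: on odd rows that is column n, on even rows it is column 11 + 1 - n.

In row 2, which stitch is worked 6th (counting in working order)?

Row 2 uses chart row ((2-1) mod 4)+1 = 2. Row 2 is even, so WS.
Chart row 2 tiled across columns 1-11: K K2TOG K YO K K K2TOG K YO K K
Wrong side: read the tiled row from column 11 down to 1 and exchange K with P (leave YO, K2TOG).
Row 2 as worked: P P YO P K2TOG P P YO P K2TOG P
The 6th stitch worked is P.

Stitch:
P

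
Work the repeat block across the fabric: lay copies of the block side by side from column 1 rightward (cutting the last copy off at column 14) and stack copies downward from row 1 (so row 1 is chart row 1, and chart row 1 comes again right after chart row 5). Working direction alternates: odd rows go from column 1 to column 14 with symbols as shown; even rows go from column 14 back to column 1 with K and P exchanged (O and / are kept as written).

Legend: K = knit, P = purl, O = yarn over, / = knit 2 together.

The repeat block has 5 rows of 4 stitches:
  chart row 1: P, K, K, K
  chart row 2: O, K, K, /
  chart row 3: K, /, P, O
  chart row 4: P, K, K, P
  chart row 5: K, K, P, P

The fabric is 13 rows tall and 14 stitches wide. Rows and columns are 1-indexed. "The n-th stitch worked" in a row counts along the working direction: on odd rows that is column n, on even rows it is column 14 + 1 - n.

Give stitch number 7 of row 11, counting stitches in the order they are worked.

For row 11: chart row = ((11-1) mod 5) + 1 = 1; this is a RS (odd) row.
Chart row 1 tiled across columns 1-14: P K K K P K K K P K K K P K
RS: work column 1 to column 14, symbols as charted — the tiled row is the row as worked.
Counting 7 along the worked row gives K.

== STITCH ==
K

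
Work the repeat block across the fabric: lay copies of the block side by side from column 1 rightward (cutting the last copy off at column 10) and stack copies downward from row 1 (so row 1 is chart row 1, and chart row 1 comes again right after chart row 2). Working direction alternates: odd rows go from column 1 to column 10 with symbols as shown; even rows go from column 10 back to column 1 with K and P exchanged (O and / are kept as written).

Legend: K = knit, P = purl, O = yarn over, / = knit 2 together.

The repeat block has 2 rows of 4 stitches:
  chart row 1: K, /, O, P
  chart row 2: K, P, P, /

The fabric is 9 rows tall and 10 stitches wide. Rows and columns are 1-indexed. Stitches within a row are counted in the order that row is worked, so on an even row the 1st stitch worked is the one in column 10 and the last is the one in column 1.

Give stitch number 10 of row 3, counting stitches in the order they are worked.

Row 3 uses chart row ((3-1) mod 2)+1 = 1. Row 3 is odd, so RS.
Chart row 1 tiled across columns 1-10: K / O P K / O P K /
RS: work column 1 to column 10, symbols as charted — the tiled row is the row as worked.
Counting 10 along the worked row gives /.

Stitch:
/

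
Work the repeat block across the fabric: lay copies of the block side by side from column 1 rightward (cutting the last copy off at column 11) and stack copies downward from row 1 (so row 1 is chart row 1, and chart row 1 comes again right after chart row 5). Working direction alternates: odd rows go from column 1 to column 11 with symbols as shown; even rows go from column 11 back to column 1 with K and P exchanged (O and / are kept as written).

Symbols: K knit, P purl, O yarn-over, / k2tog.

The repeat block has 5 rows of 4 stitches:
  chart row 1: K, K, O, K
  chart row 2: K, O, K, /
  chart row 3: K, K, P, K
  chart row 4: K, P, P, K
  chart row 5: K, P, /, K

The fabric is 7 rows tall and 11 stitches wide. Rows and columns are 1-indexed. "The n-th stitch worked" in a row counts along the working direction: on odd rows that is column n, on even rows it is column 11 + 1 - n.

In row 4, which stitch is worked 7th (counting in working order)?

== STITCH ==
P

Derivation:
Row 4: (4-1) mod 5 = 3, so use chart row 4. Even row -> WS.
Chart row 4 tiled across columns 1-11: K P P K K P P K K P P
WS: work from column 11 back to column 1 (reverse the tiled row), swapping K<->P (O and / unchanged).
Row 4 as worked: K K P P K K P P K K P
Counting 7 along the worked row gives P.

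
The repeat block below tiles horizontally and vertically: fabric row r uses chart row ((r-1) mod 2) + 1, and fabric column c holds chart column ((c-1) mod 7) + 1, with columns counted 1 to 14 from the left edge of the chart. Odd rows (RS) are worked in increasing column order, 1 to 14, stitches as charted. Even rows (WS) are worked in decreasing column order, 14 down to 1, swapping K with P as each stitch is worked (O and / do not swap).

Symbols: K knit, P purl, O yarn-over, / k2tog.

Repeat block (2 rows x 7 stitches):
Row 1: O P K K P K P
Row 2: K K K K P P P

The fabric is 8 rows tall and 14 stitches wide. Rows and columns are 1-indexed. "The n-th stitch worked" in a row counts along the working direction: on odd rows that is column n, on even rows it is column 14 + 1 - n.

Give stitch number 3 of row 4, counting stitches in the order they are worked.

Result:
K

Derivation:
For row 4: chart row = ((4-1) mod 2) + 1 = 2; this is a WS (even) row.
Chart row 2 tiled across columns 1-14: K K K K P P P K K K K P P P
WS: work from column 14 back to column 1 (reverse the tiled row), swapping K<->P (O and / unchanged).
Row 4 as worked: K K K P P P P K K K P P P P
Counting 3 along the worked row gives K.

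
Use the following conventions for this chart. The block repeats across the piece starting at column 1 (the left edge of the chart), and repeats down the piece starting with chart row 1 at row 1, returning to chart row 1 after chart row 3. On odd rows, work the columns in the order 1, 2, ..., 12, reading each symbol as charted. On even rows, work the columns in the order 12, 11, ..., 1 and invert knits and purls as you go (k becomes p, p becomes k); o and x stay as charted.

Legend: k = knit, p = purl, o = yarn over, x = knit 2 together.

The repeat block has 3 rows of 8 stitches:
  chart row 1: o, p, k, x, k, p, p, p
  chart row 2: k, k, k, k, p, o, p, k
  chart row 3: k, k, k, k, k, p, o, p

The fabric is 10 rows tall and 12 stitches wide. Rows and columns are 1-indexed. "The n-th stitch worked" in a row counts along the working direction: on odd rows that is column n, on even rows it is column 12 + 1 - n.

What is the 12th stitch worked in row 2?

== STITCH ==
p

Derivation:
Row 2: (2-1) mod 3 = 1, so use chart row 2. Even row -> WS.
Chart row 2 tiled across columns 1-12: k k k k p o p k k k k k
WS row: flip the tiled sequence (start at column 12) and apply k<->p; o and x stay.
Row 2 as worked: p p p p p k o k p p p p
Stitch 12 in working order -> p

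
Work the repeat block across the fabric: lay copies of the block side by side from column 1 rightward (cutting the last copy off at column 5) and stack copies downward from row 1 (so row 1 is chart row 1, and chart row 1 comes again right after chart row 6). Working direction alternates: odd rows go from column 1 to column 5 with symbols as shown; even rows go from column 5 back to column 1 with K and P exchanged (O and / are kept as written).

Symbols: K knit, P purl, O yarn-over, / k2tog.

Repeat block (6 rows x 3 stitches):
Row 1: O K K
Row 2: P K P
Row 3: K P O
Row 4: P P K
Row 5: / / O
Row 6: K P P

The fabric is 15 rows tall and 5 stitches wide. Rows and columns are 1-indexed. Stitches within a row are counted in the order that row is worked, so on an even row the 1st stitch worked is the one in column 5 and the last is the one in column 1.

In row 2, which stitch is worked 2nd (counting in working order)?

Row 2: (2-1) mod 6 = 1, so use chart row 2. Even row -> WS.
Chart row 2 tiled across columns 1-5: P K P P K
Wrong side: read the tiled row from column 5 down to 1 and exchange K with P (leave O, /).
Row 2 as worked: P K K P K
Counting 2 along the worked row gives K.

Stitch:
K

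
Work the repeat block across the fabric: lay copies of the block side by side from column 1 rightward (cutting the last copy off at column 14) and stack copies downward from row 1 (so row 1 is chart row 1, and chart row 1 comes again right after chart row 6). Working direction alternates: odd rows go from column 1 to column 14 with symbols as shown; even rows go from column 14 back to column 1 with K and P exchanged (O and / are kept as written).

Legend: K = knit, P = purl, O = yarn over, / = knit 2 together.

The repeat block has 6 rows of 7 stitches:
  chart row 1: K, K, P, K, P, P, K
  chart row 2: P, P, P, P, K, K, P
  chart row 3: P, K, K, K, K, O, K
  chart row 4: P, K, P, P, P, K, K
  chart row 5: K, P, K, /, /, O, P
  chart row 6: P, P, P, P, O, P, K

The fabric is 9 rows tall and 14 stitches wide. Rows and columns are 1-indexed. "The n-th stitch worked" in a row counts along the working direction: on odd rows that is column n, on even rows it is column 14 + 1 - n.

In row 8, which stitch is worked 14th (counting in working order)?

Row 8: (8-1) mod 6 = 1, so use chart row 2. Even row -> WS.
Chart row 2 tiled across columns 1-14: P P P P K K P P P P P K K P
WS row: flip the tiled sequence (start at column 14) and apply K<->P; O and / stay.
Row 8 as worked: K P P K K K K K P P K K K K
Stitch 14 in working order -> K

== STITCH ==
K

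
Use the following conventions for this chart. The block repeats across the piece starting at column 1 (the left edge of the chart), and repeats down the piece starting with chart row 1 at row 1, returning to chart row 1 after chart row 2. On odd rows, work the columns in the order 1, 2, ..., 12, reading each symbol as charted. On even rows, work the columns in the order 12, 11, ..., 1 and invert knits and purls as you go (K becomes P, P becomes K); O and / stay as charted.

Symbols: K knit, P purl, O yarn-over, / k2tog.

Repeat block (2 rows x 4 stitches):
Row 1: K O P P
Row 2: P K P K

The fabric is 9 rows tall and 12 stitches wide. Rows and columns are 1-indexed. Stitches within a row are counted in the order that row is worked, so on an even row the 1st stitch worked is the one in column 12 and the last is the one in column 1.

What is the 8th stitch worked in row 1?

Result:
P

Derivation:
Row 1 uses chart row ((1-1) mod 2)+1 = 1. Row 1 is odd, so RS.
Chart row 1 tiled across columns 1-12: K O P P K O P P K O P P
RS row: no reversal, no swap; stitch n worked = column n.
Stitch 8 in working order -> P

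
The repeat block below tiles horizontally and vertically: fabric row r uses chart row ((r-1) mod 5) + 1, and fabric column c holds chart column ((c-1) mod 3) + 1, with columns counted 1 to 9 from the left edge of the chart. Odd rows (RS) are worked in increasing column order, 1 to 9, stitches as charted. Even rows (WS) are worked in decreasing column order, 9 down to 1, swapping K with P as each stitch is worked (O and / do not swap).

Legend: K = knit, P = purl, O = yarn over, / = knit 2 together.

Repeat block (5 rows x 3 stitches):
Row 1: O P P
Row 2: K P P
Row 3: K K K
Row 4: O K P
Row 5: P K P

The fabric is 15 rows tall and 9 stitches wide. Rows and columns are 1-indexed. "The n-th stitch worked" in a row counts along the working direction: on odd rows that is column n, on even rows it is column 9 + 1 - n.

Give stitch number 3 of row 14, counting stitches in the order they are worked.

For row 14: chart row = ((14-1) mod 5) + 1 = 4; this is a WS (even) row.
Chart row 4 tiled across columns 1-9: O K P O K P O K P
WS: work from column 9 back to column 1 (reverse the tiled row), swapping K<->P (O and / unchanged).
Row 14 as worked: K P O K P O K P O
The 3rd stitch worked is O.

Result:
O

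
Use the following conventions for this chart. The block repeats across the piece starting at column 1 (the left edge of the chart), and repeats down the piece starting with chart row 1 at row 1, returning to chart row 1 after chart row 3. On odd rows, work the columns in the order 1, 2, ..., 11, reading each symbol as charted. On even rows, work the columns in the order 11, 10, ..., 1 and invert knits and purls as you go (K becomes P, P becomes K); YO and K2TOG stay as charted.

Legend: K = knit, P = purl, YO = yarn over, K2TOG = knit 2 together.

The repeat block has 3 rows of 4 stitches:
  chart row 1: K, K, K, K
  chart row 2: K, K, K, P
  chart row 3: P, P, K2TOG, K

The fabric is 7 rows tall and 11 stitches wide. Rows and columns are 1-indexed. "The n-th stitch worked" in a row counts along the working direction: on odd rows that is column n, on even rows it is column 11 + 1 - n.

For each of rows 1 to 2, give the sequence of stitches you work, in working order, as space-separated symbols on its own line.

Result:
K K K K K K K K K K K
P P P K P P P K P P P

Derivation:
Row 1: chart row 1, RS - tile across columns 1-11 and work as-is.
Row 2: chart row 2, WS - tiled (columns 1-11): K K K P K K K P K K K; work from column 11 back to 1 with K<->P swapped.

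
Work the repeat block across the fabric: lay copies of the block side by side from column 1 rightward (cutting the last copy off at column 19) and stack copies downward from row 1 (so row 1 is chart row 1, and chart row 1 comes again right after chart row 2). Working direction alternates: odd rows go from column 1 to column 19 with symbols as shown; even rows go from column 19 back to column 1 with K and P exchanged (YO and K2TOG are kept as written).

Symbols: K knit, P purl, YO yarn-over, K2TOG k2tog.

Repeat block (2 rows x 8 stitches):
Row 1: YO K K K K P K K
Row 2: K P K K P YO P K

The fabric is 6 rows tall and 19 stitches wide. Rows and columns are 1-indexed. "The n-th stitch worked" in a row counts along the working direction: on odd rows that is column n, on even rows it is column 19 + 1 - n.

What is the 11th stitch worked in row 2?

Stitch:
P

Derivation:
For row 2: chart row = ((2-1) mod 2) + 1 = 2; this is a WS (even) row.
Chart row 2 tiled across columns 1-19: K P K K P YO P K K P K K P YO P K K P K
WS row: flip the tiled sequence (start at column 19) and apply K<->P; YO and K2TOG stay.
Row 2 as worked: P K P P K YO K P P K P P K YO K P P K P
Stitch 11 in working order -> P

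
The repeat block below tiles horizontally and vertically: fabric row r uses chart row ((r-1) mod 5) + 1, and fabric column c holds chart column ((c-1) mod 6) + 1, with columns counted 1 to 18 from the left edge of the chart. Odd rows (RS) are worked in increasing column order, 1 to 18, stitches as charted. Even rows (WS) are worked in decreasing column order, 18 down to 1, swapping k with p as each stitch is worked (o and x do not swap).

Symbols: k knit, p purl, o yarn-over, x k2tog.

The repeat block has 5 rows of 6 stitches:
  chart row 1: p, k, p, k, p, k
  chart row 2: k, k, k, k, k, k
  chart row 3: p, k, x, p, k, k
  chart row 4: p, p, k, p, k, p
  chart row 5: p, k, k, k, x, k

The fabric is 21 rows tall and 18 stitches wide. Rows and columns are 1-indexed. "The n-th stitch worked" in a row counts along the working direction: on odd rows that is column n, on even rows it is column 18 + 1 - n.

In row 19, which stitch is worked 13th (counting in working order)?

Stitch:
p

Derivation:
Row 19: (19-1) mod 5 = 3, so use chart row 4. Odd row -> RS.
Chart row 4 tiled across columns 1-18: p p k p k p p p k p k p p p k p k p
RS row: no reversal, no swap; stitch n worked = column n.
Stitch 13 in working order -> p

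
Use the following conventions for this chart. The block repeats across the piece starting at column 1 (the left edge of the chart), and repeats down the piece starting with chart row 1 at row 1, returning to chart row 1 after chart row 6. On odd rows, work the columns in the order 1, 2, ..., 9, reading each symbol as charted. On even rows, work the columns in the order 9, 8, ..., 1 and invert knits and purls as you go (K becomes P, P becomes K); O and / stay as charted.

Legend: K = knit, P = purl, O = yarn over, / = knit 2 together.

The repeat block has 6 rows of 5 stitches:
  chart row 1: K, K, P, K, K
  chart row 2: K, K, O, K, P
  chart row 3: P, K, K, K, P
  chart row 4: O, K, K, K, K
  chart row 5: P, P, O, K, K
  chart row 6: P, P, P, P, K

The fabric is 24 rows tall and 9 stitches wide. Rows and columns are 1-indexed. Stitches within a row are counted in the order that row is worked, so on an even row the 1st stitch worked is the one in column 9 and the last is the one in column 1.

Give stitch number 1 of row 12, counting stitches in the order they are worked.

Stitch:
K

Derivation:
Row 12 uses chart row ((12-1) mod 6)+1 = 6. Row 12 is even, so WS.
Chart row 6 tiled across columns 1-9: P P P P K P P P P
Wrong side: read the tiled row from column 9 down to 1 and exchange K with P (leave O, /).
Row 12 as worked: K K K K P K K K K
Counting 1 along the worked row gives K.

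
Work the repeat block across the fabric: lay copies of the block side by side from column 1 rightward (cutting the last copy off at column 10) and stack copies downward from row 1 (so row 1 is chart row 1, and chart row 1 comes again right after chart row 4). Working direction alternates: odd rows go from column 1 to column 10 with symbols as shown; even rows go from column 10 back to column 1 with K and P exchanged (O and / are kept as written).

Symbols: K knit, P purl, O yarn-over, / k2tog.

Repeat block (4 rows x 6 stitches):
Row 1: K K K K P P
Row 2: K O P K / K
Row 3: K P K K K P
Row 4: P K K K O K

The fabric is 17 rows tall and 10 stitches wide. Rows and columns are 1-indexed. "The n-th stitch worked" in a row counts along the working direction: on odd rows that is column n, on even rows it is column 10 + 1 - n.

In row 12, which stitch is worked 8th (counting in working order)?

Stitch:
P

Derivation:
For row 12: chart row = ((12-1) mod 4) + 1 = 4; this is a WS (even) row.
Chart row 4 tiled across columns 1-10: P K K K O K P K K K
WS: work from column 10 back to column 1 (reverse the tiled row), swapping K<->P (O and / unchanged).
Row 12 as worked: P P P K P O P P P K
The 8th stitch worked is P.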